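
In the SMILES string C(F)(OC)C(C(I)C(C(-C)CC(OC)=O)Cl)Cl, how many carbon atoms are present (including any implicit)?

The symbol for carbon appears 10 times in the SMILES. (Cl is a single chlorine, not C + l.)

10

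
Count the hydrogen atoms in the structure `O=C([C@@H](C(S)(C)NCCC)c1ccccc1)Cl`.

18

Hydrogens are implicit in SMILES; fill each atom to its normal valence:
  5 × C (aromatic): 1 H each → 5
  2 × C: 3 H each → 6
  2 × C: 2 H each → 4
  2 × C: no H
  1 × C: 1 H
  1 × C (aromatic): no H
  1 × Cl: no H
  1 × N: 1 H
  1 × O: no H
  1 × S: 1 H
  Total hydrogens = 18.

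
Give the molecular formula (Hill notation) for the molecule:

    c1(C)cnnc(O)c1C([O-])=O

Heavy atoms from the SMILES: 6 C, 2 N, 3 O.
Implicit hydrogens by atom environment:
  3 × C (aromatic): no H
  2 × N (aromatic): no H
  1 × C: 3 H
  1 × C (aromatic): 1 H
  1 × C: no H
  1 × O: 1 H
  1 × O: no H
  1 × O (charge -1): no H
  Total hydrogens = 5.
Net charge -1.
Molecular formula: C6H5N2O3-

C6H5N2O3-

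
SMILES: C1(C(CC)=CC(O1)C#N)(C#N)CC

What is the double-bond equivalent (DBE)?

6

Molecular formula from the SMILES: C10H12N2O.
DoU = (2C + 2 + N − H − X)/2 = (2·10 + 2 + 2 − 12 − 0)/2 = 12/2 = 6.
(Structurally: 1 ring(s) + 5 π bond(s) = 6.)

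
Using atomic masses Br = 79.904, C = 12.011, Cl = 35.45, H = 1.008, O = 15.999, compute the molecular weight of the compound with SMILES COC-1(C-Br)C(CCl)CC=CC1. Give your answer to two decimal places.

Molecular formula: C9H14BrClO.
M = 1×79.904 + 9×12.011 + 1×35.45 + 14×1.008 + 1×15.999 = 253.56 g/mol.

253.56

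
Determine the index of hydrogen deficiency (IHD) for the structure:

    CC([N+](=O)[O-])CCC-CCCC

1

Molecular formula from the SMILES: C9H19NO2.
DoU = (2C + 2 + N − H − X)/2 = (2·9 + 2 + 1 − 19 − 0)/2 = 2/2 = 1.
(Structurally: 0 ring(s) + 1 π bond(s) = 1.)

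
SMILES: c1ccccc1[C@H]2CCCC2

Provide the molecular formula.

C11H14

Heavy atoms from the SMILES: 11 C.
Implicit hydrogens by atom environment:
  5 × C (aromatic): 1 H each → 5
  4 × C: 2 H each → 8
  1 × C: 1 H
  1 × C (aromatic): no H
  Total hydrogens = 14.
Molecular formula: C11H14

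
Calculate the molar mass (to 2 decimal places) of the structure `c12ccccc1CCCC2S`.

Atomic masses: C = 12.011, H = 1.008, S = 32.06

164.27

Molecular formula: C10H12S.
M = 10×12.011 + 12×1.008 + 1×32.06 = 164.27 g/mol.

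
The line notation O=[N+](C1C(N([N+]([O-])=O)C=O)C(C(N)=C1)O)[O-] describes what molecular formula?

Heavy atoms from the SMILES: 6 C, 4 N, 6 O.
Implicit hydrogens by atom environment:
  5 × C: 1 H each → 5
  3 × O: no H
  2 × N (charge +1): no H
  2 × O (charge -1): no H
  1 × C: no H
  1 × N: 2 H
  1 × N: no H
  1 × O: 1 H
  Total hydrogens = 8.
Molecular formula: C6H8N4O6

C6H8N4O6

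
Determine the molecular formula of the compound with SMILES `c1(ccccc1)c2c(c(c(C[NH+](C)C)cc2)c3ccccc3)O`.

C21H22NO+

Heavy atoms from the SMILES: 21 C, 1 N, 1 O.
Implicit hydrogens by atom environment:
  12 × C (aromatic): 1 H each → 12
  6 × C (aromatic): no H
  2 × C: 3 H each → 6
  1 × C: 2 H
  1 × N (charge +1): 1 H
  1 × O: 1 H
  Total hydrogens = 22.
Net charge +1.
Molecular formula: C21H22NO+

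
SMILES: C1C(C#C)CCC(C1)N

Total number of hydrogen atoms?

13

Hydrogens are implicit in SMILES; fill each atom to its normal valence:
  4 × C: 2 H each → 8
  3 × C: 1 H each → 3
  1 × C: no H
  1 × N: 2 H
  Total hydrogens = 13.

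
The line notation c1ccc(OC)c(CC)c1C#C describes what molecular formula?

Heavy atoms from the SMILES: 11 C, 1 O.
Implicit hydrogens by atom environment:
  3 × C (aromatic): 1 H each → 3
  3 × C (aromatic): no H
  2 × C: 3 H each → 6
  1 × C: 2 H
  1 × C: 1 H
  1 × C: no H
  1 × O: no H
  Total hydrogens = 12.
Molecular formula: C11H12O

C11H12O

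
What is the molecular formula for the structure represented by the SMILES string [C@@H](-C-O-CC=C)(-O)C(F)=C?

C7H11FO2

Heavy atoms from the SMILES: 7 C, 1 F, 2 O.
Implicit hydrogens by atom environment:
  4 × C: 2 H each → 8
  2 × C: 1 H each → 2
  1 × C: no H
  1 × F: no H
  1 × O: 1 H
  1 × O: no H
  Total hydrogens = 11.
Molecular formula: C7H11FO2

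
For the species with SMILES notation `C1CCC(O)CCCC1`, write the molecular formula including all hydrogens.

C8H16O

Heavy atoms from the SMILES: 8 C, 1 O.
Implicit hydrogens by atom environment:
  7 × C: 2 H each → 14
  1 × C: 1 H
  1 × O: 1 H
  Total hydrogens = 16.
Molecular formula: C8H16O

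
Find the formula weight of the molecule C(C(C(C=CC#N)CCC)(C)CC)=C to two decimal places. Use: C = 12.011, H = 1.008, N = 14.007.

Molecular formula: C13H21N.
M = 13×12.011 + 21×1.008 + 1×14.007 = 191.32 g/mol.

191.32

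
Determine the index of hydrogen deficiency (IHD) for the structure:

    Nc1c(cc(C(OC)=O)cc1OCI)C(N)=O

Molecular formula from the SMILES: C10H11IN2O4.
DoU = (2C + 2 + N − H − X)/2 = (2·10 + 2 + 2 − 11 − 1)/2 = 12/2 = 6.
(Structurally: 1 ring(s) + 5 π bond(s) = 6.)

6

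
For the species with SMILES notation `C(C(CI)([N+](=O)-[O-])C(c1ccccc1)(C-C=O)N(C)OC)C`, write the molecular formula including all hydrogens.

C15H21IN2O4

Heavy atoms from the SMILES: 15 C, 1 I, 2 N, 4 O.
Implicit hydrogens by atom environment:
  5 × C (aromatic): 1 H each → 5
  3 × C: 3 H each → 9
  3 × C: 2 H each → 6
  3 × O: no H
  2 × C: no H
  1 × C: 1 H
  1 × C (aromatic): no H
  1 × I: no H
  1 × N: no H
  1 × N (charge +1): no H
  1 × O (charge -1): no H
  Total hydrogens = 21.
Molecular formula: C15H21IN2O4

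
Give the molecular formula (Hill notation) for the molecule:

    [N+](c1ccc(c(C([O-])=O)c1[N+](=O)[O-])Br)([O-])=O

C7H2BrN2O6-

Heavy atoms from the SMILES: 1 Br, 7 C, 2 N, 6 O.
Implicit hydrogens by atom environment:
  4 × C (aromatic): no H
  3 × O: no H
  3 × O (charge -1): no H
  2 × C (aromatic): 1 H each → 2
  2 × N (charge +1): no H
  1 × Br: no H
  1 × C: no H
  Total hydrogens = 2.
Net charge -1.
Molecular formula: C7H2BrN2O6-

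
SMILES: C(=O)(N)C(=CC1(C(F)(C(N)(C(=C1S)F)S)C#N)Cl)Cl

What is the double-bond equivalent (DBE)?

6

Molecular formula from the SMILES: C9H7Cl2F2N3OS2.
DoU = (2C + 2 + N − H − X)/2 = (2·9 + 2 + 3 − 7 − 4)/2 = 12/2 = 6.
(Structurally: 1 ring(s) + 5 π bond(s) = 6.)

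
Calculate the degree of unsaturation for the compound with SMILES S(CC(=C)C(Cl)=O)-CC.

2

Molecular formula from the SMILES: C6H9ClOS.
DoU = (2C + 2 + N − H − X)/2 = (2·6 + 2 + 0 − 9 − 1)/2 = 4/2 = 2.
(Structurally: 0 ring(s) + 2 π bond(s) = 2.)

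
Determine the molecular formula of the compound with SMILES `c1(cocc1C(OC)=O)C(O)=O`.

C7H6O5

Heavy atoms from the SMILES: 7 C, 5 O.
Implicit hydrogens by atom environment:
  3 × O: no H
  2 × C (aromatic): 1 H each → 2
  2 × C (aromatic): no H
  2 × C: no H
  1 × C: 3 H
  1 × O: 1 H
  1 × O (aromatic): no H
  Total hydrogens = 6.
Molecular formula: C7H6O5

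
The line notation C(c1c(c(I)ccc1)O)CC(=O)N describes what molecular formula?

C9H10INO2

Heavy atoms from the SMILES: 9 C, 1 I, 1 N, 2 O.
Implicit hydrogens by atom environment:
  3 × C (aromatic): 1 H each → 3
  3 × C (aromatic): no H
  2 × C: 2 H each → 4
  1 × C: no H
  1 × I: no H
  1 × N: 2 H
  1 × O: 1 H
  1 × O: no H
  Total hydrogens = 10.
Molecular formula: C9H10INO2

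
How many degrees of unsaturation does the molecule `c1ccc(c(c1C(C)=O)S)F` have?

Molecular formula from the SMILES: C8H7FOS.
DoU = (2C + 2 + N − H − X)/2 = (2·8 + 2 + 0 − 7 − 1)/2 = 10/2 = 5.
(Structurally: 1 ring(s) + 4 π bond(s) = 5.)

5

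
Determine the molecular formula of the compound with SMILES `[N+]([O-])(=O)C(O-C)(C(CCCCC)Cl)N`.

Heavy atoms from the SMILES: 8 C, 1 Cl, 2 N, 3 O.
Implicit hydrogens by atom environment:
  4 × C: 2 H each → 8
  2 × C: 3 H each → 6
  2 × O: no H
  1 × C: 1 H
  1 × C: no H
  1 × Cl: no H
  1 × N: 2 H
  1 × N (charge +1): no H
  1 × O (charge -1): no H
  Total hydrogens = 17.
Molecular formula: C8H17ClN2O3

C8H17ClN2O3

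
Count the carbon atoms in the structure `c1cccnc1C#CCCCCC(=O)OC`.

13

The symbol for carbon appears 13 times in the SMILES. Lowercase c denotes aromatic carbon and counts toward C.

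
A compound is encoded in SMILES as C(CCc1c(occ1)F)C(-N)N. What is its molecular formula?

C8H13FN2O

Heavy atoms from the SMILES: 8 C, 1 F, 2 N, 1 O.
Implicit hydrogens by atom environment:
  3 × C: 2 H each → 6
  2 × C (aromatic): 1 H each → 2
  2 × C (aromatic): no H
  2 × N: 2 H each → 4
  1 × C: 1 H
  1 × F: no H
  1 × O (aromatic): no H
  Total hydrogens = 13.
Molecular formula: C8H13FN2O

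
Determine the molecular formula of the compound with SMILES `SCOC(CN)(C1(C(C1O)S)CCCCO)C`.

Heavy atoms from the SMILES: 11 C, 1 N, 3 O, 2 S.
Implicit hydrogens by atom environment:
  6 × C: 2 H each → 12
  2 × C: 1 H each → 2
  2 × C: no H
  2 × O: 1 H each → 2
  2 × S: 1 H each → 2
  1 × C: 3 H
  1 × N: 2 H
  1 × O: no H
  Total hydrogens = 23.
Molecular formula: C11H23NO3S2

C11H23NO3S2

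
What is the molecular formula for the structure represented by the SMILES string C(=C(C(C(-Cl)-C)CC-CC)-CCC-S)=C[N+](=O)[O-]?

Heavy atoms from the SMILES: 13 C, 1 Cl, 1 N, 2 O, 1 S.
Implicit hydrogens by atom environment:
  6 × C: 2 H each → 12
  3 × C: 1 H each → 3
  2 × C: 3 H each → 6
  2 × C: no H
  1 × Cl: no H
  1 × N (charge +1): no H
  1 × O: no H
  1 × O (charge -1): no H
  1 × S: 1 H
  Total hydrogens = 22.
Molecular formula: C13H22ClNO2S

C13H22ClNO2S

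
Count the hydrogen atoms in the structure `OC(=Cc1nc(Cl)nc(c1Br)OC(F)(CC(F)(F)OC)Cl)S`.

Hydrogens are implicit in SMILES; fill each atom to its normal valence:
  4 × C (aromatic): no H
  3 × C: no H
  3 × F: no H
  2 × Cl: no H
  2 × N (aromatic): no H
  2 × O: no H
  1 × Br: no H
  1 × C: 3 H
  1 × C: 2 H
  1 × C: 1 H
  1 × O: 1 H
  1 × S: 1 H
  Total hydrogens = 8.

8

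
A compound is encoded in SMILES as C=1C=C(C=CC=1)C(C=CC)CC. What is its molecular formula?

C12H16

Heavy atoms from the SMILES: 12 C.
Implicit hydrogens by atom environment:
  5 × C (aromatic): 1 H each → 5
  3 × C: 1 H each → 3
  2 × C: 3 H each → 6
  1 × C: 2 H
  1 × C (aromatic): no H
  Total hydrogens = 16.
Molecular formula: C12H16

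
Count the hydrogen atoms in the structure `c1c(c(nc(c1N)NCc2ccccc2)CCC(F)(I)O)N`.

Hydrogens are implicit in SMILES; fill each atom to its normal valence:
  6 × C (aromatic): 1 H each → 6
  5 × C (aromatic): no H
  3 × C: 2 H each → 6
  2 × N: 2 H each → 4
  1 × C: no H
  1 × F: no H
  1 × I: no H
  1 × N: 1 H
  1 × N (aromatic): no H
  1 × O: 1 H
  Total hydrogens = 18.

18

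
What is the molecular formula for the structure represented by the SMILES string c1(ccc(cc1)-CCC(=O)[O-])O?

Heavy atoms from the SMILES: 9 C, 3 O.
Implicit hydrogens by atom environment:
  4 × C (aromatic): 1 H each → 4
  2 × C: 2 H each → 4
  2 × C (aromatic): no H
  1 × C: no H
  1 × O: 1 H
  1 × O: no H
  1 × O (charge -1): no H
  Total hydrogens = 9.
Net charge -1.
Molecular formula: C9H9O3-

C9H9O3-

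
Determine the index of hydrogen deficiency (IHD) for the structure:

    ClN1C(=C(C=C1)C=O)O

Molecular formula from the SMILES: C5H4ClNO2.
DoU = (2C + 2 + N − H − X)/2 = (2·5 + 2 + 1 − 4 − 1)/2 = 8/2 = 4.
(Structurally: 1 ring(s) + 3 π bond(s) = 4.)

4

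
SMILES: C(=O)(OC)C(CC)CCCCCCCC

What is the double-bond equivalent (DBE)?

Molecular formula from the SMILES: C13H26O2.
DoU = (2C + 2 + N − H − X)/2 = (2·13 + 2 + 0 − 26 − 0)/2 = 2/2 = 1.
(Structurally: 0 ring(s) + 1 π bond(s) = 1.)

1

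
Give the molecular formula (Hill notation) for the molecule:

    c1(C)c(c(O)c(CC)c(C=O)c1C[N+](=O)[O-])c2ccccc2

Heavy atoms from the SMILES: 17 C, 1 N, 4 O.
Implicit hydrogens by atom environment:
  7 × C (aromatic): no H
  5 × C (aromatic): 1 H each → 5
  2 × C: 3 H each → 6
  2 × C: 2 H each → 4
  2 × O: no H
  1 × C: 1 H
  1 × N (charge +1): no H
  1 × O: 1 H
  1 × O (charge -1): no H
  Total hydrogens = 17.
Molecular formula: C17H17NO4

C17H17NO4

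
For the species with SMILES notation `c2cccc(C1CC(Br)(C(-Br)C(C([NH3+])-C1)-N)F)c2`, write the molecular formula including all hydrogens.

Heavy atoms from the SMILES: 2 Br, 13 C, 1 F, 2 N.
Implicit hydrogens by atom environment:
  5 × C (aromatic): 1 H each → 5
  4 × C: 1 H each → 4
  2 × Br: no H
  2 × C: 2 H each → 4
  1 × C: no H
  1 × C (aromatic): no H
  1 × F: no H
  1 × N (charge +1): 3 H
  1 × N: 2 H
  Total hydrogens = 18.
Net charge +1.
Molecular formula: C13H18Br2FN2+

C13H18Br2FN2+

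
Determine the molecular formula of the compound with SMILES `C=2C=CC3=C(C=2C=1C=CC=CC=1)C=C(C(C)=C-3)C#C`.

Heavy atoms from the SMILES: 19 C.
Implicit hydrogens by atom environment:
  10 × C (aromatic): 1 H each → 10
  6 × C (aromatic): no H
  1 × C: 3 H
  1 × C: 1 H
  1 × C: no H
  Total hydrogens = 14.
Molecular formula: C19H14

C19H14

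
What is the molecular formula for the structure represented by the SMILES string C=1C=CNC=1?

Heavy atoms from the SMILES: 4 C, 1 N.
Implicit hydrogens by atom environment:
  4 × C (aromatic): 1 H each → 4
  1 × N (aromatic): 1 H
  Total hydrogens = 5.
Molecular formula: C4H5N

C4H5N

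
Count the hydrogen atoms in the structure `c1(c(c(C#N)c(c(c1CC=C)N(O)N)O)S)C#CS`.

11

Hydrogens are implicit in SMILES; fill each atom to its normal valence:
  6 × C (aromatic): no H
  3 × C: no H
  2 × C: 2 H each → 4
  2 × N: no H
  2 × O: 1 H each → 2
  2 × S: 1 H each → 2
  1 × C: 1 H
  1 × N: 2 H
  Total hydrogens = 11.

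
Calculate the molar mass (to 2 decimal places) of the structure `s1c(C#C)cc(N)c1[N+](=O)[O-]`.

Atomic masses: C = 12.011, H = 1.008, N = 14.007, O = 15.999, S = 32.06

Molecular formula: C6H4N2O2S.
M = 6×12.011 + 4×1.008 + 2×14.007 + 2×15.999 + 1×32.06 = 168.17 g/mol.

168.17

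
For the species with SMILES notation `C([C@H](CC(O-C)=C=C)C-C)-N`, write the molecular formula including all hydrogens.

C9H17NO

Heavy atoms from the SMILES: 9 C, 1 N, 1 O.
Implicit hydrogens by atom environment:
  4 × C: 2 H each → 8
  2 × C: 3 H each → 6
  2 × C: no H
  1 × C: 1 H
  1 × N: 2 H
  1 × O: no H
  Total hydrogens = 17.
Molecular formula: C9H17NO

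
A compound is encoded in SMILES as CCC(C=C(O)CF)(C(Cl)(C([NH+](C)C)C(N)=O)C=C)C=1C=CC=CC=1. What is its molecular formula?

Heavy atoms from the SMILES: 19 C, 1 Cl, 1 F, 2 N, 2 O.
Implicit hydrogens by atom environment:
  5 × C (aromatic): 1 H each → 5
  4 × C: no H
  3 × C: 3 H each → 9
  3 × C: 2 H each → 6
  3 × C: 1 H each → 3
  1 × C (aromatic): no H
  1 × Cl: no H
  1 × F: no H
  1 × N: 2 H
  1 × N (charge +1): 1 H
  1 × O: 1 H
  1 × O: no H
  Total hydrogens = 27.
Net charge +1.
Molecular formula: C19H27ClFN2O2+

C19H27ClFN2O2+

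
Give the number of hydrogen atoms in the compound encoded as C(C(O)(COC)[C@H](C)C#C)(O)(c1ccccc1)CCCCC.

28

Hydrogens are implicit in SMILES; fill each atom to its normal valence:
  5 × C: 2 H each → 10
  5 × C (aromatic): 1 H each → 5
  3 × C: 3 H each → 9
  3 × C: no H
  2 × C: 1 H each → 2
  2 × O: 1 H each → 2
  1 × C (aromatic): no H
  1 × O: no H
  Total hydrogens = 28.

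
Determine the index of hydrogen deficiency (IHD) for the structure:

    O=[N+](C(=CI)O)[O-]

Molecular formula from the SMILES: C2H2INO3.
DoU = (2C + 2 + N − H − X)/2 = (2·2 + 2 + 1 − 2 − 1)/2 = 4/2 = 2.
(Structurally: 0 ring(s) + 2 π bond(s) = 2.)

2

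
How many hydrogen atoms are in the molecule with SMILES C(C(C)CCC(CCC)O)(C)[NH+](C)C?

Hydrogens are implicit in SMILES; fill each atom to its normal valence:
  5 × C: 3 H each → 15
  4 × C: 2 H each → 8
  3 × C: 1 H each → 3
  1 × N (charge +1): 1 H
  1 × O: 1 H
  Total hydrogens = 28.

28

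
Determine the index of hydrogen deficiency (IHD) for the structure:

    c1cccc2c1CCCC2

5

Molecular formula from the SMILES: C10H12.
DoU = (2C + 2 + N − H − X)/2 = (2·10 + 2 + 0 − 12 − 0)/2 = 10/2 = 5.
(Structurally: 2 ring(s) + 3 π bond(s) = 5.)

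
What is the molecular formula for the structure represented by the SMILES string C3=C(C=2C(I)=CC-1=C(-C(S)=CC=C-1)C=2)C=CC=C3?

Heavy atoms from the SMILES: 16 C, 1 I, 1 S.
Implicit hydrogens by atom environment:
  10 × C (aromatic): 1 H each → 10
  6 × C (aromatic): no H
  1 × I: no H
  1 × S: 1 H
  Total hydrogens = 11.
Molecular formula: C16H11IS

C16H11IS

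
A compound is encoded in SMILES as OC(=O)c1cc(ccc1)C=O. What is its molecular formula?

Heavy atoms from the SMILES: 8 C, 3 O.
Implicit hydrogens by atom environment:
  4 × C (aromatic): 1 H each → 4
  2 × C (aromatic): no H
  2 × O: no H
  1 × C: 1 H
  1 × C: no H
  1 × O: 1 H
  Total hydrogens = 6.
Molecular formula: C8H6O3

C8H6O3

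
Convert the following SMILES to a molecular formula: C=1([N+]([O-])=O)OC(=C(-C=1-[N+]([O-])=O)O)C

Heavy atoms from the SMILES: 5 C, 2 N, 6 O.
Implicit hydrogens by atom environment:
  4 × C (aromatic): no H
  2 × N (charge +1): no H
  2 × O: no H
  2 × O (charge -1): no H
  1 × C: 3 H
  1 × O: 1 H
  1 × O (aromatic): no H
  Total hydrogens = 4.
Molecular formula: C5H4N2O6

C5H4N2O6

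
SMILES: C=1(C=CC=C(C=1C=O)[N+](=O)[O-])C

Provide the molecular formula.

Heavy atoms from the SMILES: 8 C, 1 N, 3 O.
Implicit hydrogens by atom environment:
  3 × C (aromatic): 1 H each → 3
  3 × C (aromatic): no H
  2 × O: no H
  1 × C: 3 H
  1 × C: 1 H
  1 × N (charge +1): no H
  1 × O (charge -1): no H
  Total hydrogens = 7.
Molecular formula: C8H7NO3

C8H7NO3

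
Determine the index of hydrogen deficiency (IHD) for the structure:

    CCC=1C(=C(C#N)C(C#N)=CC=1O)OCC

Molecular formula from the SMILES: C12H12N2O2.
DoU = (2C + 2 + N − H − X)/2 = (2·12 + 2 + 2 − 12 − 0)/2 = 16/2 = 8.
(Structurally: 1 ring(s) + 7 π bond(s) = 8.)

8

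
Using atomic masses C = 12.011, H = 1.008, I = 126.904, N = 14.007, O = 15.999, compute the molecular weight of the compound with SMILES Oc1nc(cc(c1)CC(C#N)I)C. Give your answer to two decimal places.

288.09

Molecular formula: C9H9IN2O.
M = 9×12.011 + 9×1.008 + 1×126.904 + 2×14.007 + 1×15.999 = 288.09 g/mol.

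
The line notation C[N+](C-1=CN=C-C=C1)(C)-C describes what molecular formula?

C8H13N2+

Heavy atoms from the SMILES: 8 C, 2 N.
Implicit hydrogens by atom environment:
  4 × C (aromatic): 1 H each → 4
  3 × C: 3 H each → 9
  1 × C (aromatic): no H
  1 × N (aromatic): no H
  1 × N (charge +1): no H
  Total hydrogens = 13.
Net charge +1.
Molecular formula: C8H13N2+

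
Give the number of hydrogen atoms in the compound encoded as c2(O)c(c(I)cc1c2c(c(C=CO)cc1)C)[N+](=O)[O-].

Hydrogens are implicit in SMILES; fill each atom to its normal valence:
  7 × C (aromatic): no H
  3 × C (aromatic): 1 H each → 3
  2 × C: 1 H each → 2
  2 × O: 1 H each → 2
  1 × C: 3 H
  1 × I: no H
  1 × N (charge +1): no H
  1 × O: no H
  1 × O (charge -1): no H
  Total hydrogens = 10.

10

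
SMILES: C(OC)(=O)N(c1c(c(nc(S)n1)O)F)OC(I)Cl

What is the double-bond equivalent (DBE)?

5

Molecular formula from the SMILES: C7H6ClFIN3O4S.
DoU = (2C + 2 + N − H − X)/2 = (2·7 + 2 + 3 − 6 − 3)/2 = 10/2 = 5.
(Structurally: 1 ring(s) + 4 π bond(s) = 5.)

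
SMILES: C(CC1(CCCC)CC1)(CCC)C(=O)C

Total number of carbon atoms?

14

The symbol for carbon appears 14 times in the SMILES.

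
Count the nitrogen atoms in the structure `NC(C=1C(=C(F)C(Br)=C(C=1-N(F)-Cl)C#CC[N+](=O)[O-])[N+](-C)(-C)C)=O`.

4

The symbol for nitrogen appears 4 times in the SMILES.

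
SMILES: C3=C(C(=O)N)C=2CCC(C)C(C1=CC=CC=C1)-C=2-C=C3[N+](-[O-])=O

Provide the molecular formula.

Heavy atoms from the SMILES: 18 C, 2 N, 3 O.
Implicit hydrogens by atom environment:
  7 × C (aromatic): 1 H each → 7
  5 × C (aromatic): no H
  2 × C: 2 H each → 4
  2 × C: 1 H each → 2
  2 × O: no H
  1 × C: 3 H
  1 × C: no H
  1 × N: 2 H
  1 × N (charge +1): no H
  1 × O (charge -1): no H
  Total hydrogens = 18.
Molecular formula: C18H18N2O3

C18H18N2O3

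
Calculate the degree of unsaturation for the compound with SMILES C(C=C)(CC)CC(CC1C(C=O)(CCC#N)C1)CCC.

5

Molecular formula from the SMILES: C18H29NO.
DoU = (2C + 2 + N − H − X)/2 = (2·18 + 2 + 1 − 29 − 0)/2 = 10/2 = 5.
(Structurally: 1 ring(s) + 4 π bond(s) = 5.)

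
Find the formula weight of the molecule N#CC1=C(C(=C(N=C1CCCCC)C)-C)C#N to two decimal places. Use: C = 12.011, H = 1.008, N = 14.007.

Molecular formula: C14H17N3.
M = 14×12.011 + 17×1.008 + 3×14.007 = 227.31 g/mol.

227.31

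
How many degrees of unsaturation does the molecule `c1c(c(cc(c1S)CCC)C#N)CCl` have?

Molecular formula from the SMILES: C11H12ClNS.
DoU = (2C + 2 + N − H − X)/2 = (2·11 + 2 + 1 − 12 − 1)/2 = 12/2 = 6.
(Structurally: 1 ring(s) + 5 π bond(s) = 6.)

6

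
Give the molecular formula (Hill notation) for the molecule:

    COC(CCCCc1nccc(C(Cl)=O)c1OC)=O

Heavy atoms from the SMILES: 13 C, 1 Cl, 1 N, 4 O.
Implicit hydrogens by atom environment:
  4 × C: 2 H each → 8
  4 × O: no H
  3 × C (aromatic): no H
  2 × C: 3 H each → 6
  2 × C (aromatic): 1 H each → 2
  2 × C: no H
  1 × Cl: no H
  1 × N (aromatic): no H
  Total hydrogens = 16.
Molecular formula: C13H16ClNO4

C13H16ClNO4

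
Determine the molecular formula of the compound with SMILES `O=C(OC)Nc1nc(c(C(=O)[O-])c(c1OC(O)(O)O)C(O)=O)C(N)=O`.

C11H10N3O11-

Heavy atoms from the SMILES: 11 C, 3 N, 11 O.
Implicit hydrogens by atom environment:
  6 × O: no H
  5 × C (aromatic): no H
  5 × C: no H
  4 × O: 1 H each → 4
  1 × C: 3 H
  1 × N: 2 H
  1 × N: 1 H
  1 × N (aromatic): no H
  1 × O (charge -1): no H
  Total hydrogens = 10.
Net charge -1.
Molecular formula: C11H10N3O11-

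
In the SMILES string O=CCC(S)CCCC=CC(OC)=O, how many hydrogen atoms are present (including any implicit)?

16

Hydrogens are implicit in SMILES; fill each atom to its normal valence:
  4 × C: 2 H each → 8
  4 × C: 1 H each → 4
  3 × O: no H
  1 × C: 3 H
  1 × C: no H
  1 × S: 1 H
  Total hydrogens = 16.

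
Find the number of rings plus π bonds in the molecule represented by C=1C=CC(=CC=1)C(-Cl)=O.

5

Molecular formula from the SMILES: C7H5ClO.
DoU = (2C + 2 + N − H − X)/2 = (2·7 + 2 + 0 − 5 − 1)/2 = 10/2 = 5.
(Structurally: 1 ring(s) + 4 π bond(s) = 5.)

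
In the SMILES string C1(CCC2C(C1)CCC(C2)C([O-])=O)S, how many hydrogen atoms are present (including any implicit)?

Hydrogens are implicit in SMILES; fill each atom to its normal valence:
  6 × C: 2 H each → 12
  4 × C: 1 H each → 4
  1 × C: no H
  1 × O: no H
  1 × O (charge -1): no H
  1 × S: 1 H
  Total hydrogens = 17.

17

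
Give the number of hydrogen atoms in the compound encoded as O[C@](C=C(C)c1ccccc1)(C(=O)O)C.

14

Hydrogens are implicit in SMILES; fill each atom to its normal valence:
  5 × C (aromatic): 1 H each → 5
  3 × C: no H
  2 × C: 3 H each → 6
  2 × O: 1 H each → 2
  1 × C: 1 H
  1 × C (aromatic): no H
  1 × O: no H
  Total hydrogens = 14.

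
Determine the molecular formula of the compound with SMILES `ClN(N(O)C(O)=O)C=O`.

C2H3ClN2O4

Heavy atoms from the SMILES: 2 C, 1 Cl, 2 N, 4 O.
Implicit hydrogens by atom environment:
  2 × N: no H
  2 × O: 1 H each → 2
  2 × O: no H
  1 × C: 1 H
  1 × C: no H
  1 × Cl: no H
  Total hydrogens = 3.
Molecular formula: C2H3ClN2O4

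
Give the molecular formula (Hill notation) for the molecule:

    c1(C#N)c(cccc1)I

C7H4IN

Heavy atoms from the SMILES: 7 C, 1 I, 1 N.
Implicit hydrogens by atom environment:
  4 × C (aromatic): 1 H each → 4
  2 × C (aromatic): no H
  1 × C: no H
  1 × I: no H
  1 × N: no H
  Total hydrogens = 4.
Molecular formula: C7H4IN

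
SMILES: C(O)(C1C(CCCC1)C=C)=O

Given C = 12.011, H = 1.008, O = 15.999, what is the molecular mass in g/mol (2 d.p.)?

154.21

Molecular formula: C9H14O2.
M = 9×12.011 + 14×1.008 + 2×15.999 = 154.21 g/mol.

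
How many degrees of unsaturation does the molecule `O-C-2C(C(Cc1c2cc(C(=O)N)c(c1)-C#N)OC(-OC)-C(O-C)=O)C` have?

Molecular formula from the SMILES: C17H20N2O6.
DoU = (2C + 2 + N − H − X)/2 = (2·17 + 2 + 2 − 20 − 0)/2 = 18/2 = 9.
(Structurally: 2 ring(s) + 7 π bond(s) = 9.)

9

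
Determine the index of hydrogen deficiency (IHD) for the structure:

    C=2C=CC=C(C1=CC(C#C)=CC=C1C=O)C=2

11

Molecular formula from the SMILES: C15H10O.
DoU = (2C + 2 + N − H − X)/2 = (2·15 + 2 + 0 − 10 − 0)/2 = 22/2 = 11.
(Structurally: 2 ring(s) + 9 π bond(s) = 11.)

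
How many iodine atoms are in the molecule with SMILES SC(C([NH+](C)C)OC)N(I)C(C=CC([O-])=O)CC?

1

The symbol for iodine appears 1 time in the SMILES.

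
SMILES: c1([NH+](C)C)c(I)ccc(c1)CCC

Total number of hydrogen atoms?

17

Hydrogens are implicit in SMILES; fill each atom to its normal valence:
  3 × C: 3 H each → 9
  3 × C (aromatic): 1 H each → 3
  3 × C (aromatic): no H
  2 × C: 2 H each → 4
  1 × I: no H
  1 × N (charge +1): 1 H
  Total hydrogens = 17.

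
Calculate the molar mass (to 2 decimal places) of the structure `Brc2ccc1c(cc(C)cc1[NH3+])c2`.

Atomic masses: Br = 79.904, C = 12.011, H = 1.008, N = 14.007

237.12

Molecular formula: C11H11BrN+.
M = 1×79.904 + 11×12.011 + 11×1.008 + 1×14.007 = 237.12 g/mol.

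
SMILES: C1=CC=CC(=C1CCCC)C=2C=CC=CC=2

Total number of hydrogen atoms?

Hydrogens are implicit in SMILES; fill each atom to its normal valence:
  9 × C (aromatic): 1 H each → 9
  3 × C: 2 H each → 6
  3 × C (aromatic): no H
  1 × C: 3 H
  Total hydrogens = 18.

18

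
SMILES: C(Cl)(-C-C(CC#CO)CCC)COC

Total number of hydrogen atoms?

Hydrogens are implicit in SMILES; fill each atom to its normal valence:
  5 × C: 2 H each → 10
  2 × C: 3 H each → 6
  2 × C: 1 H each → 2
  2 × C: no H
  1 × Cl: no H
  1 × O: 1 H
  1 × O: no H
  Total hydrogens = 19.

19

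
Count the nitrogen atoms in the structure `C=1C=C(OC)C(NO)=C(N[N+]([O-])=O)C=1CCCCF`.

The symbol for nitrogen appears 3 times in the SMILES.

3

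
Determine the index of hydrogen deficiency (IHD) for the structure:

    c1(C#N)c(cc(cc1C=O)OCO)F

7

Molecular formula from the SMILES: C9H6FNO3.
DoU = (2C + 2 + N − H − X)/2 = (2·9 + 2 + 1 − 6 − 1)/2 = 14/2 = 7.
(Structurally: 1 ring(s) + 6 π bond(s) = 7.)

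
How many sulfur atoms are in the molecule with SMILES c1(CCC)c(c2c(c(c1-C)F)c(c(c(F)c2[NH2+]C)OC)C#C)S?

The symbol for sulfur appears 1 time in the SMILES.

1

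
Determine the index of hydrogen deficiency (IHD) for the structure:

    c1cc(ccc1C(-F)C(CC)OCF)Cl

Molecular formula from the SMILES: C11H13ClF2O.
DoU = (2C + 2 + N − H − X)/2 = (2·11 + 2 + 0 − 13 − 3)/2 = 8/2 = 4.
(Structurally: 1 ring(s) + 3 π bond(s) = 4.)

4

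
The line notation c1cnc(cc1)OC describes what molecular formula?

C6H7NO

Heavy atoms from the SMILES: 6 C, 1 N, 1 O.
Implicit hydrogens by atom environment:
  4 × C (aromatic): 1 H each → 4
  1 × C: 3 H
  1 × C (aromatic): no H
  1 × N (aromatic): no H
  1 × O: no H
  Total hydrogens = 7.
Molecular formula: C6H7NO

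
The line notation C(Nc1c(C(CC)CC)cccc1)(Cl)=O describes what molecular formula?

Heavy atoms from the SMILES: 12 C, 1 Cl, 1 N, 1 O.
Implicit hydrogens by atom environment:
  4 × C (aromatic): 1 H each → 4
  2 × C: 3 H each → 6
  2 × C: 2 H each → 4
  2 × C (aromatic): no H
  1 × C: 1 H
  1 × C: no H
  1 × Cl: no H
  1 × N: 1 H
  1 × O: no H
  Total hydrogens = 16.
Molecular formula: C12H16ClNO

C12H16ClNO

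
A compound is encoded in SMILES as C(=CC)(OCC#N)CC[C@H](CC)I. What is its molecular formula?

C10H16INO

Heavy atoms from the SMILES: 10 C, 1 I, 1 N, 1 O.
Implicit hydrogens by atom environment:
  4 × C: 2 H each → 8
  2 × C: 3 H each → 6
  2 × C: 1 H each → 2
  2 × C: no H
  1 × I: no H
  1 × N: no H
  1 × O: no H
  Total hydrogens = 16.
Molecular formula: C10H16INO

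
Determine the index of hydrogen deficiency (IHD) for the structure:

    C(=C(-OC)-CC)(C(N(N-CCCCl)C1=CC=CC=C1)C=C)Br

Molecular formula from the SMILES: C17H24BrClN2O.
DoU = (2C + 2 + N − H − X)/2 = (2·17 + 2 + 2 − 24 − 2)/2 = 12/2 = 6.
(Structurally: 1 ring(s) + 5 π bond(s) = 6.)

6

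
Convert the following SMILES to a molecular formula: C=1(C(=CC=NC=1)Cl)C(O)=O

C6H4ClNO2

Heavy atoms from the SMILES: 6 C, 1 Cl, 1 N, 2 O.
Implicit hydrogens by atom environment:
  3 × C (aromatic): 1 H each → 3
  2 × C (aromatic): no H
  1 × C: no H
  1 × Cl: no H
  1 × N (aromatic): no H
  1 × O: 1 H
  1 × O: no H
  Total hydrogens = 4.
Molecular formula: C6H4ClNO2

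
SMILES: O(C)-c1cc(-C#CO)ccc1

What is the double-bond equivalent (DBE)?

6

Molecular formula from the SMILES: C9H8O2.
DoU = (2C + 2 + N − H − X)/2 = (2·9 + 2 + 0 − 8 − 0)/2 = 12/2 = 6.
(Structurally: 1 ring(s) + 5 π bond(s) = 6.)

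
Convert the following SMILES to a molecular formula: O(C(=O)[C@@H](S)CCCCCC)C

C9H18O2S

Heavy atoms from the SMILES: 9 C, 2 O, 1 S.
Implicit hydrogens by atom environment:
  5 × C: 2 H each → 10
  2 × C: 3 H each → 6
  2 × O: no H
  1 × C: 1 H
  1 × C: no H
  1 × S: 1 H
  Total hydrogens = 18.
Molecular formula: C9H18O2S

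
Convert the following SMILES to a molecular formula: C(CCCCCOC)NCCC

Heavy atoms from the SMILES: 10 C, 1 N, 1 O.
Implicit hydrogens by atom environment:
  8 × C: 2 H each → 16
  2 × C: 3 H each → 6
  1 × N: 1 H
  1 × O: no H
  Total hydrogens = 23.
Molecular formula: C10H23NO

C10H23NO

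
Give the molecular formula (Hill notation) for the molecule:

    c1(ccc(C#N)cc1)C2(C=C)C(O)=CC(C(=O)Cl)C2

Heavy atoms from the SMILES: 15 C, 1 Cl, 1 N, 2 O.
Implicit hydrogens by atom environment:
  4 × C (aromatic): 1 H each → 4
  4 × C: no H
  3 × C: 1 H each → 3
  2 × C: 2 H each → 4
  2 × C (aromatic): no H
  1 × Cl: no H
  1 × N: no H
  1 × O: 1 H
  1 × O: no H
  Total hydrogens = 12.
Molecular formula: C15H12ClNO2

C15H12ClNO2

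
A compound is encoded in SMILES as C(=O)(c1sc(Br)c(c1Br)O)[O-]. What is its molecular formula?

Heavy atoms from the SMILES: 2 Br, 5 C, 3 O, 1 S.
Implicit hydrogens by atom environment:
  4 × C (aromatic): no H
  2 × Br: no H
  1 × C: no H
  1 × O: 1 H
  1 × O: no H
  1 × O (charge -1): no H
  1 × S (aromatic): no H
  Total hydrogens = 1.
Net charge -1.
Molecular formula: C5HBr2O3S-

C5HBr2O3S-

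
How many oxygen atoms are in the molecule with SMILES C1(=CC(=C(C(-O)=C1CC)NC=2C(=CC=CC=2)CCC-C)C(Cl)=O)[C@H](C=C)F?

2

The symbol for oxygen appears 2 times in the SMILES.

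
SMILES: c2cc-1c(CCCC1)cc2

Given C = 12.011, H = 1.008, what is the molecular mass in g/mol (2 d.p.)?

132.21

Molecular formula: C10H12.
M = 10×12.011 + 12×1.008 = 132.21 g/mol.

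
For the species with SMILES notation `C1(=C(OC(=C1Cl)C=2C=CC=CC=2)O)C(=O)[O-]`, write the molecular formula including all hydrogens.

C11H6ClO4-

Heavy atoms from the SMILES: 11 C, 1 Cl, 4 O.
Implicit hydrogens by atom environment:
  5 × C (aromatic): 1 H each → 5
  5 × C (aromatic): no H
  1 × C: no H
  1 × Cl: no H
  1 × O: 1 H
  1 × O (aromatic): no H
  1 × O: no H
  1 × O (charge -1): no H
  Total hydrogens = 6.
Net charge -1.
Molecular formula: C11H6ClO4-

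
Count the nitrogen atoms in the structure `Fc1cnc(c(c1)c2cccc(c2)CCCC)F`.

1

The symbol for nitrogen appears 1 time in the SMILES.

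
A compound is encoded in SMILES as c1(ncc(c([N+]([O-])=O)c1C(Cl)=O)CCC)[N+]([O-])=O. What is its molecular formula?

C9H8ClN3O5

Heavy atoms from the SMILES: 9 C, 1 Cl, 3 N, 5 O.
Implicit hydrogens by atom environment:
  4 × C (aromatic): no H
  3 × O: no H
  2 × C: 2 H each → 4
  2 × N (charge +1): no H
  2 × O (charge -1): no H
  1 × C: 3 H
  1 × C (aromatic): 1 H
  1 × C: no H
  1 × Cl: no H
  1 × N (aromatic): no H
  Total hydrogens = 8.
Molecular formula: C9H8ClN3O5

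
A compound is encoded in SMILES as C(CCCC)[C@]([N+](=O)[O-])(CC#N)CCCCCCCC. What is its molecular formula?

C16H30N2O2

Heavy atoms from the SMILES: 16 C, 2 N, 2 O.
Implicit hydrogens by atom environment:
  12 × C: 2 H each → 24
  2 × C: 3 H each → 6
  2 × C: no H
  1 × N: no H
  1 × N (charge +1): no H
  1 × O: no H
  1 × O (charge -1): no H
  Total hydrogens = 30.
Molecular formula: C16H30N2O2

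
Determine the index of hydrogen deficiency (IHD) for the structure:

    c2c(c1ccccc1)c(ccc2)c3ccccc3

12

Molecular formula from the SMILES: C18H14.
DoU = (2C + 2 + N − H − X)/2 = (2·18 + 2 + 0 − 14 − 0)/2 = 24/2 = 12.
(Structurally: 3 ring(s) + 9 π bond(s) = 12.)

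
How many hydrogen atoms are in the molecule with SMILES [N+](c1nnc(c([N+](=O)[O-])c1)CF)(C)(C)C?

Hydrogens are implicit in SMILES; fill each atom to its normal valence:
  3 × C: 3 H each → 9
  3 × C (aromatic): no H
  2 × N (aromatic): no H
  2 × N (charge +1): no H
  1 × C: 2 H
  1 × C (aromatic): 1 H
  1 × F: no H
  1 × O: no H
  1 × O (charge -1): no H
  Total hydrogens = 12.

12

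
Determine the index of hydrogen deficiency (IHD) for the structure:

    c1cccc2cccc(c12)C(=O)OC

8

Molecular formula from the SMILES: C12H10O2.
DoU = (2C + 2 + N − H − X)/2 = (2·12 + 2 + 0 − 10 − 0)/2 = 16/2 = 8.
(Structurally: 2 ring(s) + 6 π bond(s) = 8.)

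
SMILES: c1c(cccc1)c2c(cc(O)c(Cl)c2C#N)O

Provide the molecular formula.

C13H8ClNO2

Heavy atoms from the SMILES: 13 C, 1 Cl, 1 N, 2 O.
Implicit hydrogens by atom environment:
  6 × C (aromatic): 1 H each → 6
  6 × C (aromatic): no H
  2 × O: 1 H each → 2
  1 × C: no H
  1 × Cl: no H
  1 × N: no H
  Total hydrogens = 8.
Molecular formula: C13H8ClNO2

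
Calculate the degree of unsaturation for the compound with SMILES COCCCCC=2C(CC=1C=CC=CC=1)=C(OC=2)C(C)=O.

8

Molecular formula from the SMILES: C18H22O3.
DoU = (2C + 2 + N − H − X)/2 = (2·18 + 2 + 0 − 22 − 0)/2 = 16/2 = 8.
(Structurally: 2 ring(s) + 6 π bond(s) = 8.)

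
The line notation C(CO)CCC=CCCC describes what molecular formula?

C9H18O

Heavy atoms from the SMILES: 9 C, 1 O.
Implicit hydrogens by atom environment:
  6 × C: 2 H each → 12
  2 × C: 1 H each → 2
  1 × C: 3 H
  1 × O: 1 H
  Total hydrogens = 18.
Molecular formula: C9H18O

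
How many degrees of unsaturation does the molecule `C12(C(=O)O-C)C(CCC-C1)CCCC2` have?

Molecular formula from the SMILES: C12H20O2.
DoU = (2C + 2 + N − H − X)/2 = (2·12 + 2 + 0 − 20 − 0)/2 = 6/2 = 3.
(Structurally: 2 ring(s) + 1 π bond(s) = 3.)

3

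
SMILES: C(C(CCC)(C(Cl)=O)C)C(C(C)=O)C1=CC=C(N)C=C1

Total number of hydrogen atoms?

22

Hydrogens are implicit in SMILES; fill each atom to its normal valence:
  4 × C (aromatic): 1 H each → 4
  3 × C: 3 H each → 9
  3 × C: 2 H each → 6
  3 × C: no H
  2 × C (aromatic): no H
  2 × O: no H
  1 × C: 1 H
  1 × Cl: no H
  1 × N: 2 H
  Total hydrogens = 22.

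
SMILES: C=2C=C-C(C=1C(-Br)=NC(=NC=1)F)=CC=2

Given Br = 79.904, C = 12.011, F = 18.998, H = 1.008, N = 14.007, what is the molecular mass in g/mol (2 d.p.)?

253.07

Molecular formula: C10H6BrFN2.
M = 1×79.904 + 10×12.011 + 1×18.998 + 6×1.008 + 2×14.007 = 253.07 g/mol.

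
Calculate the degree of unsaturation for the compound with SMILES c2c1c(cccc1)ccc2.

Molecular formula from the SMILES: C10H8.
DoU = (2C + 2 + N − H − X)/2 = (2·10 + 2 + 0 − 8 − 0)/2 = 14/2 = 7.
(Structurally: 2 ring(s) + 5 π bond(s) = 7.)

7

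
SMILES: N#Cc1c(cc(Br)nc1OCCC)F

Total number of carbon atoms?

9

The symbol for carbon appears 9 times in the SMILES. Lowercase c denotes aromatic carbon and counts toward C.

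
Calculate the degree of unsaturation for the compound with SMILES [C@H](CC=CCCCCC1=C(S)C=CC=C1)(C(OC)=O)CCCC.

Molecular formula from the SMILES: C20H30O2S.
DoU = (2C + 2 + N − H − X)/2 = (2·20 + 2 + 0 − 30 − 0)/2 = 12/2 = 6.
(Structurally: 1 ring(s) + 5 π bond(s) = 6.)

6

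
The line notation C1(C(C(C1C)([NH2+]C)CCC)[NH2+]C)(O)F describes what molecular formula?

[C10H23FN2O]2+

Heavy atoms from the SMILES: 10 C, 1 F, 2 N, 1 O.
Implicit hydrogens by atom environment:
  4 × C: 3 H each → 12
  2 × C: 2 H each → 4
  2 × C: 1 H each → 2
  2 × C: no H
  2 × N (charge +1): 2 H each → 4
  1 × F: no H
  1 × O: 1 H
  Total hydrogens = 23.
Net charge +2.
Molecular formula: [C10H23FN2O]2+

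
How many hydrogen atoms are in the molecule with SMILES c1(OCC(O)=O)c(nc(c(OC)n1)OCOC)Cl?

Hydrogens are implicit in SMILES; fill each atom to its normal valence:
  5 × O: no H
  4 × C (aromatic): no H
  2 × C: 3 H each → 6
  2 × C: 2 H each → 4
  2 × N (aromatic): no H
  1 × C: no H
  1 × Cl: no H
  1 × O: 1 H
  Total hydrogens = 11.

11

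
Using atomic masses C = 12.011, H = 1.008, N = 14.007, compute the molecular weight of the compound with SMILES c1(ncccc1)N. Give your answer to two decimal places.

94.12

Molecular formula: C5H6N2.
M = 5×12.011 + 6×1.008 + 2×14.007 = 94.12 g/mol.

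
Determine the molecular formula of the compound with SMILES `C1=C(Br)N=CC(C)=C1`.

C6H6BrN

Heavy atoms from the SMILES: 1 Br, 6 C, 1 N.
Implicit hydrogens by atom environment:
  3 × C (aromatic): 1 H each → 3
  2 × C (aromatic): no H
  1 × Br: no H
  1 × C: 3 H
  1 × N (aromatic): no H
  Total hydrogens = 6.
Molecular formula: C6H6BrN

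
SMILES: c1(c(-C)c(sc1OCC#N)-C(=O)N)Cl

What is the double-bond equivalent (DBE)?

6

Molecular formula from the SMILES: C8H7ClN2O2S.
DoU = (2C + 2 + N − H − X)/2 = (2·8 + 2 + 2 − 7 − 1)/2 = 12/2 = 6.
(Structurally: 1 ring(s) + 5 π bond(s) = 6.)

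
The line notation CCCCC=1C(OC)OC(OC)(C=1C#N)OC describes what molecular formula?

C12H19NO4

Heavy atoms from the SMILES: 12 C, 1 N, 4 O.
Implicit hydrogens by atom environment:
  4 × C: 3 H each → 12
  4 × C: no H
  4 × O: no H
  3 × C: 2 H each → 6
  1 × C: 1 H
  1 × N: no H
  Total hydrogens = 19.
Molecular formula: C12H19NO4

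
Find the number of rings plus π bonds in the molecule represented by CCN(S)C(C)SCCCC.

Molecular formula from the SMILES: C8H19NS2.
DoU = (2C + 2 + N − H − X)/2 = (2·8 + 2 + 1 − 19 − 0)/2 = 0/2 = 0.
(Structurally: 0 ring(s) + 0 π bond(s) = 0.)

0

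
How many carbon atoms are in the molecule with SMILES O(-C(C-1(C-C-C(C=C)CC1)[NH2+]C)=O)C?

The symbol for carbon appears 11 times in the SMILES.

11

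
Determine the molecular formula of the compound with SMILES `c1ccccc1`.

Heavy atoms from the SMILES: 6 C.
Implicit hydrogens by atom environment:
  6 × C (aromatic): 1 H each → 6
  Total hydrogens = 6.
Molecular formula: C6H6

C6H6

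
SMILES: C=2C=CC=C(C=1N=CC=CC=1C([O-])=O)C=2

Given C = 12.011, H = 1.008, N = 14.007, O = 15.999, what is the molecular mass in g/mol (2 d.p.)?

198.20

Molecular formula: C12H8NO2-.
M = 12×12.011 + 8×1.008 + 1×14.007 + 2×15.999 = 198.20 g/mol.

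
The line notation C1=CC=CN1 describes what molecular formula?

C4H5N

Heavy atoms from the SMILES: 4 C, 1 N.
Implicit hydrogens by atom environment:
  4 × C (aromatic): 1 H each → 4
  1 × N (aromatic): 1 H
  Total hydrogens = 5.
Molecular formula: C4H5N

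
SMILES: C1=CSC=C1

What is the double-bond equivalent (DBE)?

Molecular formula from the SMILES: C4H4S.
DoU = (2C + 2 + N − H − X)/2 = (2·4 + 2 + 0 − 4 − 0)/2 = 6/2 = 3.
(Structurally: 1 ring(s) + 2 π bond(s) = 3.)

3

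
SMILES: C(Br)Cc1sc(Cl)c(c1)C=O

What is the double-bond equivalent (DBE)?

4

Molecular formula from the SMILES: C7H6BrClOS.
DoU = (2C + 2 + N − H − X)/2 = (2·7 + 2 + 0 − 6 − 2)/2 = 8/2 = 4.
(Structurally: 1 ring(s) + 3 π bond(s) = 4.)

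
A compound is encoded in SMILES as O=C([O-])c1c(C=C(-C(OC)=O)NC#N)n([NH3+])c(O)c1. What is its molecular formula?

C10H10N4O5

Heavy atoms from the SMILES: 10 C, 4 N, 5 O.
Implicit hydrogens by atom environment:
  4 × C: no H
  3 × C (aromatic): no H
  3 × O: no H
  1 × C: 3 H
  1 × C (aromatic): 1 H
  1 × C: 1 H
  1 × N (charge +1): 3 H
  1 × N: 1 H
  1 × N (aromatic): no H
  1 × N: no H
  1 × O: 1 H
  1 × O (charge -1): no H
  Total hydrogens = 10.
Molecular formula: C10H10N4O5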